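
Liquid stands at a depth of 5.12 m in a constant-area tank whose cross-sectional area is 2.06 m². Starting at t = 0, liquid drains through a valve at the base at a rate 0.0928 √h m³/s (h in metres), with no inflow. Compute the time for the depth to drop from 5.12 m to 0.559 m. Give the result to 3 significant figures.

A dh/dt = −Q_out = −0.0928 √h.
∫ h^(−1/2) dh = −(0.0928/A) ∫ dt, giving 2√h = 2√h₀ − (0.0928/A) t.
t = 2A(√h₀ − √h)/0.0928 = 2·2.06·(√5.12 − √0.559)/0.0928
  = 4.1200 × (2.2627 − 0.74766) / 0.0928 = 67.264 s.

67.3 s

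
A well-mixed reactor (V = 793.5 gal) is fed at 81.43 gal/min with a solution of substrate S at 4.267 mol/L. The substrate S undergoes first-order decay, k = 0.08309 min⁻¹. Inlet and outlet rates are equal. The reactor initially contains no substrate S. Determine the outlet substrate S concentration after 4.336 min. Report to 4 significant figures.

1.304 mol/L

Accumulation = in − out − consumed: V dC/dt = Q C_in − Q C − k V C.
This is linear with rate a = Q/V + k = 0.185711 min⁻¹.
C_ss = Q C_in/(Q + kV) = 2.35788 mol/L; C(t) = C_ss + (C₀ − C_ss) e^(−a t).
C(4.336) = 2.35788 + (-2.35788)·e^(−0.185711·4.336) = 2.35788 + (-2.35788)·0.446979 = 1.30396 mol/L.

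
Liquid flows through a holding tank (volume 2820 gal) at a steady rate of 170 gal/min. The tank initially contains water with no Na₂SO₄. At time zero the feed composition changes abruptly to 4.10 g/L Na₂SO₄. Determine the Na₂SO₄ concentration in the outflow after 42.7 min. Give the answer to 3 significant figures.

Accumulation = in − out for the solute gives V dC/dt = Q(C_in − C).
So dC/dt = (C_in − C)/τ with τ = V/Q = 2820/170 = 16.588 min.
This is linear first-order; C(t) = C_in + (C₀ − C_in) e^(−t/τ).
C(42.7) = 4.10 + (0 − 4.10)·e^(−42.7/16.588) = 4.10 + (-4.1000)·0.076221 = 3.7875 g/L.

3.79 g/L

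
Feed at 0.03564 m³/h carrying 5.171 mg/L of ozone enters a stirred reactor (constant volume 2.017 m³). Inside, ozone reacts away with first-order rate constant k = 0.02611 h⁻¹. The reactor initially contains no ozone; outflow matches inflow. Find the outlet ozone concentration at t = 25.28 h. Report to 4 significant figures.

1.397 mg/L

Accumulation = in − out − consumed: V dC/dt = Q C_in − Q C − k V C.
dC/dt = (Q/V) C_in − (Q/V + k) C; effective rate a = Q/V + k = 0.0176698 + 0.02611 = 0.0437798 h⁻¹.
C_ss = Q C_in/(Q + kV) = 2.08705 mg/L; C(t) = C_ss + (C₀ − C_ss) e^(−a t).
C(25.28) = 2.08705 + (-2.08705)·e^(−0.0437798·25.28) = 2.08705 + (-2.08705)·0.330631 = 1.39701 mg/L.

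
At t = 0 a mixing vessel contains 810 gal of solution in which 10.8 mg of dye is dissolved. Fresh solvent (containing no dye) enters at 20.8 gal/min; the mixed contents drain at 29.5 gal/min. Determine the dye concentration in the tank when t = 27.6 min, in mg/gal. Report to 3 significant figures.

Let m(t) be the amount of dye. Volume: V(t) = V₀ + (Q_in − Q_out) t = 810 − 8.7000 t; V(27.6) = 569.88 gal.
Solute balance: dm/dt = 0 − Q_out C = −Q_out m/V(t).
Separate: dm/m = −Q_out dt/V(t) ⇒ ln(m/m₀) = −(Q_out/(Q_in−Q_out)) ln(V/V₀).
m = m₀ (V₀/V)^(Q_out/(Q_in−Q_out)) = 10.8 × (810/569.88)^(-3.3908) = 3.2783 mg.
C = m/V = 3.2783/569.88 = 0.0057525 mg/gal.

0.00575 mg/gal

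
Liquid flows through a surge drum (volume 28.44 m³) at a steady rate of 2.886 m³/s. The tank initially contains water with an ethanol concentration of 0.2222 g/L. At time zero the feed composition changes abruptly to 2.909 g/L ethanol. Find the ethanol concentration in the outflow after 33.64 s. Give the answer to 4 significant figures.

2.821 g/L

Mass balance on the solute (V constant): V dC/dt = Q(C_in − C).
So dC/dt = (C_in − C)/τ with τ = V/Q = 28.44/2.886 = 9.85447 s.
Integrating: C(t) = C_in + (C₀ − C_in) e^(−t/τ).
C(33.64) = 2.909 + (0.2222 − 2.909)·e^(−33.64/9.85447) = 2.909 + (-2.68680)·0.0329199 = 2.82055 g/L.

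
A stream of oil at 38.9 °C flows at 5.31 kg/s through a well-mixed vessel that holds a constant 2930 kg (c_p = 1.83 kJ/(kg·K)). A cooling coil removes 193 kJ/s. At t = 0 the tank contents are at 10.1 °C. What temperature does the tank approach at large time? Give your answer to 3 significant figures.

19.0 °C

M c_p dT/dt = ṁ c_p (T_in − T) − Q̇.
At steady state dT/dt = 0 ⇒ T_ss = T_in − Q̇/(ṁ c_p) = 38.9 − 193/(5.31·1.83) = 19.039 °C.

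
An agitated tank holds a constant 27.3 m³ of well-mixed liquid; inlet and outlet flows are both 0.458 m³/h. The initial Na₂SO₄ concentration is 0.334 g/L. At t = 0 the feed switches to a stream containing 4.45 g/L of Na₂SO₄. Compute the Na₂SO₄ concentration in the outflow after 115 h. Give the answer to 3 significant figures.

Accumulation = in − out for the solute gives V dC/dt = Q(C_in − C).
Time constant τ = V/Q = 27.3/0.458 = 59.607 h.
This is linear first-order; C(t) = C_in + (C₀ − C_in) e^(−t/τ).
C(115) = 4.45 + (0.334 − 4.45)·e^(−115/59.607) = 4.45 + (-4.1160)·0.14525 = 3.8522 g/L.

3.85 g/L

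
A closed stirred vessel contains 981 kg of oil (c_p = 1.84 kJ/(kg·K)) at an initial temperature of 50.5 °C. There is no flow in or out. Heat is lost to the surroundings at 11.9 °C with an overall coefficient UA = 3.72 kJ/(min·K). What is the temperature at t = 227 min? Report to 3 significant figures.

36.1 °C

Energy balance: M c_p dT/dt = −UA(T − T_amb).
dT/dt = (T_ss − T)/τ with T_ss = T_amb = 11.900 °C, τ = M c_p/UA = 981·1.84/3.72 = 485.23 min.
Integrating: T(t) = T_ss + (T₀ − T_ss) e^(−t/τ).
T(227) = 11.900 + (38.600)·0.62636 = 36.078 °C.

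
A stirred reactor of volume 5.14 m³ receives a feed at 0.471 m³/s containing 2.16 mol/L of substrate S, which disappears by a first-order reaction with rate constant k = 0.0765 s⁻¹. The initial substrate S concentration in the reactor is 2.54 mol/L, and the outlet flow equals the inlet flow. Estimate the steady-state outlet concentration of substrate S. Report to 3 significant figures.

1.18 mol/L

Accumulation = in − out − consumed: V dC/dt = Q C_in − Q C − k V C.
At steady state: 0 = Q C_in − (Q + kV) C_ss, so C_ss = Q C_in/(Q + kV).
C_ss = 0.471·2.16/(0.471 + 0.0765·5.14) = 1.0174/0.86421 = 1.1772 mol/L.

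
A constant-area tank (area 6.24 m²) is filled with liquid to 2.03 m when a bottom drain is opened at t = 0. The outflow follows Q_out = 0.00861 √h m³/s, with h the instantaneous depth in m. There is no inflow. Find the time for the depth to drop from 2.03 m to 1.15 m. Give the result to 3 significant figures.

A dh/dt = −Q_out = −0.00861 √h.
Separate and integrate: 2(√h − √h₀) = −(0.00861/A) t.
t = 2A(√h₀ − √h)/0.00861 = 2·6.24·(√2.03 − √1.15)/0.00861
  = 12.480 × (1.4248 − 1.0724) / 0.00861 = 510.80 s.

511 s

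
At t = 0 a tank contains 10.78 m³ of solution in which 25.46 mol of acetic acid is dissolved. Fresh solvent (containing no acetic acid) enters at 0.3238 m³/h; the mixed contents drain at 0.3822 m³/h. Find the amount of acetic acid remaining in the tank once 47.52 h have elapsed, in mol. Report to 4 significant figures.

Total volume: dV/dt = Q_in − Q_out = -0.0584000 m³/h, so V(t) = 10.78 − 0.0584000 t and V(47.52) = 8.00483 m³.
Solute balance: dm/dt = 0 − Q_out C = −Q_out m/V(t).
dm/m = −Q_out dt/(V₀ − 0.0584000 t); integrating gives ln(m/m₀) = −(Q_out/(Q_in−Q_out)) ln(V/V₀).
m = m₀ (V₀/V)^(Q_out/(Q_in−Q_out)) = 25.46 × (10.78/8.00483)^(-6.54452) = 3.62970 mol.

3.630 mol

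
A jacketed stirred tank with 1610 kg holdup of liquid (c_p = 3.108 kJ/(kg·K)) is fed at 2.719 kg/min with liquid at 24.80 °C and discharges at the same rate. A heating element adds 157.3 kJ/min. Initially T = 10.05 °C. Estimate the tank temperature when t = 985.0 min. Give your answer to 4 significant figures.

First-law balance (no shaft work): M c_p dT/dt = ṁ c_p (T_in − T) + 157.3.
Rearrange: dT/dt = (T_ss − T)/τ with τ = M/ṁ = 592.129 min and T_ss = T_in + Q̇/(ṁ c_p) = 43.4139 °C.
Solution: T(t) = T_ss + (T₀ − T_ss) e^(−t/τ).
T(985.0) = 43.4139 + (-33.3639)·e^(−985.0/592.129) = 43.4139 + (-33.3639)·0.189477 = 37.0922 °C.

37.09 °C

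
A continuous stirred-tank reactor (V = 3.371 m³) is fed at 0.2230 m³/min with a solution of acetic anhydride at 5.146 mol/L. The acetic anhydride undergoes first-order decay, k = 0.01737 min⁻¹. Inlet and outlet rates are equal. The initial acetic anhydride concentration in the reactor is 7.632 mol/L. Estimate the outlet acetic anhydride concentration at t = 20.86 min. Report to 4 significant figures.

4.699 mol/L

Accumulation = in − out − consumed: V dC/dt = Q C_in − Q C − k V C.
dC/dt = (Q/V) C_in − (Q/V + k) C; effective rate a = Q/V + k = 0.0661525 + 0.01737 = 0.0835225 min⁻¹.
C_ss = Q C_in/(Q + kV) = 4.07580 mol/L; C(t) = C_ss + (C₀ − C_ss) e^(−a t).
C(20.86) = 4.07580 + (3.55620)·e^(−0.0835225·20.86) = 4.07580 + (3.55620)·0.175121 = 4.69856 mol/L.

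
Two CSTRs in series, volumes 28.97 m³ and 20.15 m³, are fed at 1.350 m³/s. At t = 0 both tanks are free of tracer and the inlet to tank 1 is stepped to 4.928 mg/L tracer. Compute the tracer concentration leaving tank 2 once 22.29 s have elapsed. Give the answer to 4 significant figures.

Time constants: τᵢ = Vᵢ/Q for each well-mixed tank.
τ₁ = 28.97/1.350 = 21.4593 s; τ₂ = 20.15/1.350 = 14.9259 s.
Tank 1: C₁ = C_in(1 − e^(−t/τ₁)). Tank 2 (τ₁ ≠ τ₂): C₂ = C_in[1 − (τ₁ e^(−t/τ₁) − τ₂ e^(−t/τ₂))/(τ₁ − τ₂)].
At t = 22.29: e^(−t/τ₁) = 0.353910, e^(−t/τ₂) = 0.224613.
C₂ = 4.928·[1 − (21.4593·0.353910 − 14.9259·0.224613)/(6.53333)] = 4.928·0.350701 = 1.72826 mg/L.

1.728 mg/L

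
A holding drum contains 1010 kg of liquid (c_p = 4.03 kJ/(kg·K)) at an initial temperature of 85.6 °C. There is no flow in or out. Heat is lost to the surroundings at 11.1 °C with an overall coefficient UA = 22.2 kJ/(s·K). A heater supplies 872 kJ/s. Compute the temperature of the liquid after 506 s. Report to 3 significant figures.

52.6 °C

M c_p dT/dt = −UA(T − T_amb) + Q̇.
dT/dt = (T_ss − T)/τ with T_ss = T_amb + Q̇/UA = 11.1 + 872/22.2 = 50.379 °C, τ = M c_p/UA = 1010·4.03/22.2 = 183.35 s.
Solution: T(t) = T_ss + (T₀ − T_ss) e^(−t/τ).
T(506) = 50.379 + (35.221)·0.063305 = 52.609 °C.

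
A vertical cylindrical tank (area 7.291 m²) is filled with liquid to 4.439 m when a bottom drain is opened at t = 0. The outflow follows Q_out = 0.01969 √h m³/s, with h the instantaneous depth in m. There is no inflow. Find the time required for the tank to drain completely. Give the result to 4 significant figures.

1560 s

A dh/dt = −Q_out = −0.01969 √h.
Separate and integrate: 2(√h − √h₀) = −(0.01969/A) t.
Set h = 0: 2√h₀ = (0.01969/A) t_empty ⇒ t_empty = 2A√h₀/0.01969.
t_empty = 2·7.291·√4.439/0.01969 = 14.5820·2.10689/0.01969 = 1560.32 s.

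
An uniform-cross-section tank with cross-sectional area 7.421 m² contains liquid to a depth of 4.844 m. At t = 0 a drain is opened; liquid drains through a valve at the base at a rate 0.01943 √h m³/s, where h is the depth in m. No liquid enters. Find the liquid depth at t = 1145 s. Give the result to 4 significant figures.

Unsteady balance on liquid volume: A dh/dt = −0.01943 √h.
This is separable: 2 d(√h)/dt = −0.01943/A, so √h = √h₀ − (0.01943/(2A)) t.
√h = √4.844 − 0.01943·1145/(2·7.421) = 2.20091 − 1.49895 = 0.701963.
h = 0.701963² = 0.492753 m.

0.4928 m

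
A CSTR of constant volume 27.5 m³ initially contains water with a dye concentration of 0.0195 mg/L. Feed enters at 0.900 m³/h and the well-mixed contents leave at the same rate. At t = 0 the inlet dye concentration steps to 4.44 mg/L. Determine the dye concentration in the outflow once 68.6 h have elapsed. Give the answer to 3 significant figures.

Mass balance on the solute (V constant): V dC/dt = Q(C_in − C).
Time constant τ = V/Q = 27.5/0.900 = 30.556 h.
This is linear first-order; C(t) = C_in + (C₀ − C_in) e^(−t/τ).
C(68.6) = 4.44 + (0.0195 − 4.44)·e^(−68.6/30.556) = 4.44 + (-4.4205)·0.10592 = 3.9718 mg/L.

3.97 mg/L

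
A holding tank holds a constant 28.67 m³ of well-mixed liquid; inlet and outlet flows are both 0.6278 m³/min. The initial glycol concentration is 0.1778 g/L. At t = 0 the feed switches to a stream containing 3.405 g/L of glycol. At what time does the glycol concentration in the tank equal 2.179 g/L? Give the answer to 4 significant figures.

Species balance on the tank: V dC/dt = Q(C_in − C), so τ = V/Q = 45.6674 min.
C(t) = C_in + (C₀ − C_in) e^(−t/τ). Set C = 2.179 and solve for t:
e^(−t/τ) = (C − C_in)/(C₀ − C_in) = (2.179 − 3.405)/(0.1778 − 3.405) = 0.379896
t = −τ ln(…) = 45.6674 × 0.967858 = 44.1996 min.

44.20 min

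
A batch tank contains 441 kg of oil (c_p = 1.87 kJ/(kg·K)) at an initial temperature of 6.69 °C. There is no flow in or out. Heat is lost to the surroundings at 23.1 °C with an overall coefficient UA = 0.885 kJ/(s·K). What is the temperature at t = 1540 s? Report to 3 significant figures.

20.0 °C

Lumped-capacitance energy balance: M c_p dT/dt = UA(T_amb − T).
dT/dt = (T_ss − T)/τ with T_ss = T_amb = 23.100 °C, τ = M c_p/UA = 441·1.87/0.885 = 931.83 s.
This is linear first-order; T(t) = T_ss + (T₀ − T_ss) e^(−t/τ).
T(1540) = 23.100 + (-16.410)·0.19154 = 19.957 °C.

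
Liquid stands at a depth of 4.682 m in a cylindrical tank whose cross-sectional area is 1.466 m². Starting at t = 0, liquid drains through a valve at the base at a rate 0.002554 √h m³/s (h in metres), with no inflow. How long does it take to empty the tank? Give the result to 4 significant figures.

With no inflow, A dh/dt = −0.002554 √h.
Separate and integrate: 2(√h − √h₀) = −(0.002554/A) t.
Set h = 0: 2√h₀ = (0.002554/A) t_empty ⇒ t_empty = 2A√h₀/0.002554.
t_empty = 2·1.466·√4.682/0.002554 = 2.93200·2.16379/0.002554 = 2484.04 s.

2484 s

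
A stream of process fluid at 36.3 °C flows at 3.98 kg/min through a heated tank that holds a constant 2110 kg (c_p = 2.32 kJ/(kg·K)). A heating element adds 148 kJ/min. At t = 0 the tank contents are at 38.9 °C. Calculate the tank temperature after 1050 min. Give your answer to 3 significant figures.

50.5 °C

Heat balance on the well-mixed liquid: M c_p dT/dt = ṁ c_p (T_in − T) + 148.
Rearrange: dT/dt = (T_ss − T)/τ with τ = M/ṁ = 530.15 min and T_ss = T_in + Q̇/(ṁ c_p) = 52.328 °C.
Integrating: T(t) = T_ss + (T₀ − T_ss) e^(−t/τ).
T(1050) = 52.328 + (-13.428)·e^(−1050/530.15) = 52.328 + (-13.428)·0.13799 = 50.475 °C.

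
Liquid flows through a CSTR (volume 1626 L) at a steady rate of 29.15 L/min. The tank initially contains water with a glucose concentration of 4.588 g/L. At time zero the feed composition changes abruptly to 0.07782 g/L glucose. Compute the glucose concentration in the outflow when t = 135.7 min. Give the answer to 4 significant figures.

0.4738 g/L

Species balance on the tank: V dC/dt = Q(C_in − C).
So dC/dt = (C_in − C)/τ with τ = V/Q = 1626/29.15 = 55.7804 min.
This is linear first-order; C(t) = C_in + (C₀ − C_in) e^(−t/τ).
C(135.7) = 0.07782 + (4.588 − 0.07782)·e^(−135.7/55.7804) = 0.07782 + (4.51018)·0.0877949 = 0.473791 g/L.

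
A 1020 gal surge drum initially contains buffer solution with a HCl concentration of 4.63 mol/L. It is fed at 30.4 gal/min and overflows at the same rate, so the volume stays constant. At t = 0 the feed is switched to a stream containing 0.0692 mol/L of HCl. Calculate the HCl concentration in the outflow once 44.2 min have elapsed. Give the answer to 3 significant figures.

Mass balance on the solute (V constant): V dC/dt = Q(C_in − C).
So dC/dt = (C_in − C)/τ with τ = V/Q = 1020/30.4 = 33.553 min.
Integrating: C(t) = C_in + (C₀ − C_in) e^(−t/τ).
C(44.2) = 0.0692 + (4.63 − 0.0692)·e^(−44.2/33.553) = 0.0692 + (4.5608)·0.26785 = 1.2908 mol/L.

1.29 mol/L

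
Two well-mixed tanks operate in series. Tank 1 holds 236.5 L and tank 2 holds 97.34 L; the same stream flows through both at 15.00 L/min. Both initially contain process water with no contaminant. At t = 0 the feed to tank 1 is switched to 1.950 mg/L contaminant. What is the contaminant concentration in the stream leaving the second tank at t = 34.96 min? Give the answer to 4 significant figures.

1.595 mg/L

Time constants: τᵢ = Vᵢ/Q for each well-mixed tank.
τ₁ = 236.5/15.00 = 15.7667 min; τ₂ = 97.34/15.00 = 6.48933 min.
Solving the cascade with C₁(0)=C₂(0)=0 gives C₂(t) = C_in[1 − (τ₁ e^(−t/τ₁) − τ₂ e^(−t/τ₂))/(τ₁ − τ₂)].
At t = 34.96: e^(−t/τ₁) = 0.108899, e^(−t/τ₂) = 0.00457430.
C₂ = 1.950·[1 − (15.7667·0.108899 − 6.48933·0.00457430)/(9.27733)] = 1.950·0.818128 = 1.59535 mg/L.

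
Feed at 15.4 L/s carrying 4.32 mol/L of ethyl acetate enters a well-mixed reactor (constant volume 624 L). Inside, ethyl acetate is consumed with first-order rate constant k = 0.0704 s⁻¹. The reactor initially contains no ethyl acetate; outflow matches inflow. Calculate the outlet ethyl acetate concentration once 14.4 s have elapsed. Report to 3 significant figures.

0.836 mol/L

V dC/dt = Q(C_in − C) − k V C.
dC/dt = (Q/V) C_in − (Q/V + k) C; effective rate a = Q/V + k = 0.024679 + 0.0704 = 0.095079 s⁻¹.
C_ss = Q C_in/(Q + kV) = 1.1213 mol/L; C(t) = C_ss + (C₀ − C_ss) e^(−a t).
C(14.4) = 1.1213 + (-1.1213)·e^(−0.095079·14.4) = 1.1213 + (-1.1213)·0.25432 = 0.83615 mol/L.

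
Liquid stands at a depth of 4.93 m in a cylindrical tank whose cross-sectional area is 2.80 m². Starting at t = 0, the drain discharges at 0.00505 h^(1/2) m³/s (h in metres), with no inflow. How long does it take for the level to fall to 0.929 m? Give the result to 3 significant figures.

1390 s

A dh/dt = −Q_out = −0.00505 √h.
Separate and integrate: 2(√h − √h₀) = −(0.00505/A) t.
t = 2A(√h₀ − √h)/0.00505 = 2·2.80·(√4.93 − √0.929)/0.00505
  = 5.6000 × (2.2204 − 0.96385) / 0.00505 = 1393.4 s.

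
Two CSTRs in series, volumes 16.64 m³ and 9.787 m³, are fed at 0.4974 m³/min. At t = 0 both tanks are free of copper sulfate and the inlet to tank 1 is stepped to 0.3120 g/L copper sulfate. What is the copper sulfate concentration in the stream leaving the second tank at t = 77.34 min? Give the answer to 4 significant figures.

Species balance on tank i: dCᵢ/dt = (Cᵢ₋₁ − Cᵢ)/τᵢ with τᵢ = Vᵢ/Q.
τ₁ = 16.64/0.4974 = 33.4540 min; τ₂ = 9.787/0.4974 = 19.6763 min.
Solving the cascade with C₁(0)=C₂(0)=0 gives C₂(t) = C_in[1 − (τ₁ e^(−t/τ₁) − τ₂ e^(−t/τ₂))/(τ₁ − τ₂)].
At t = 77.34: e^(−t/τ₁) = 0.0990794, e^(−t/τ₂) = 0.0196316.
C₂ = 0.3120·[1 − (33.4540·0.0990794 − 19.6763·0.0196316)/(13.7776)] = 0.3120·0.787459 = 0.245687 g/L.

0.2457 g/L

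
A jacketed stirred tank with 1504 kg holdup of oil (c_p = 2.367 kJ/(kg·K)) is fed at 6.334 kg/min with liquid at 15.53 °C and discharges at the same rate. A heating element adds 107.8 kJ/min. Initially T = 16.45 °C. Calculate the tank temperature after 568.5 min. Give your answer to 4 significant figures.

22.15 °C

M c_p dT/dt = ṁ c_p (T_in − T) + Q̇.
Rearrange: dT/dt = (T_ss − T)/τ with τ = M/ṁ = 237.449 min and T_ss = T_in + Q̇/(ṁ c_p) = 22.7202 °C.
Solution: T(t) = T_ss + (T₀ − T_ss) e^(−t/τ).
T(568.5) = 22.7202 + (-6.27022)·e^(−568.5/237.449) = 22.7202 + (-6.27022)·0.0912455 = 22.1481 °C.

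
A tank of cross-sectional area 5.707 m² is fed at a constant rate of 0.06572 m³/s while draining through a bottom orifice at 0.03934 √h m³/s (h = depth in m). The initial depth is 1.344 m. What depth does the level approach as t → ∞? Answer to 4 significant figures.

2.791 m

Mass balance (ρ constant): A dh/dt = Q_in − 0.03934 √h. At steady state dh/dt = 0:
Q_in = 0.03934 √h_ss ⇒ √h_ss = 0.06572/0.03934 = 1.67056.
h_ss = 1.67056² = 2.79079 m. (Since h₀ = 1.344 m < h_ss, the level will rise toward this value.)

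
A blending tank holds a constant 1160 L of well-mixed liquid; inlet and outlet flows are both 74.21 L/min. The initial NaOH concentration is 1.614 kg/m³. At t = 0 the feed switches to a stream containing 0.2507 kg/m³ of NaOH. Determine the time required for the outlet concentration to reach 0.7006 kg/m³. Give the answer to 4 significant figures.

Species balance on the tank: V dC/dt = Q(C_in − C), so τ = V/Q = 15.6313 min.
C(t) = C_in + (C₀ − C_in) e^(−t/τ). Set C = 0.7006 and solve for t:
e^(−t/τ) = (C − C_in)/(C₀ − C_in) = (0.7006 − 0.2507)/(1.614 − 0.2507) = 0.330008
t = −τ ln(…) = 15.6313 × 1.10864 = 17.3295 min.

17.33 min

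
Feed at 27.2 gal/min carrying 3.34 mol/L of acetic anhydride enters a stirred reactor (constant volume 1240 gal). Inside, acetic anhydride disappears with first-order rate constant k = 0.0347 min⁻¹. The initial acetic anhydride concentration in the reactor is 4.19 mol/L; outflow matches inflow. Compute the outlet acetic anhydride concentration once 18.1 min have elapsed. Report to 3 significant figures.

2.33 mol/L

V dC/dt = Q(C_in − C) − k V C.
dC/dt = (Q/V) C_in − (Q/V + k) C; effective rate a = Q/V + k = 0.021935 + 0.0347 = 0.056635 min⁻¹.
C_ss = Q C_in/(Q + kV) = 1.2936 mol/L; C(t) = C_ss + (C₀ − C_ss) e^(−a t).
C(18.1) = 1.2936 + (2.8964)·e^(−0.056635·18.1) = 1.2936 + (2.8964)·0.35876 = 2.3327 mol/L.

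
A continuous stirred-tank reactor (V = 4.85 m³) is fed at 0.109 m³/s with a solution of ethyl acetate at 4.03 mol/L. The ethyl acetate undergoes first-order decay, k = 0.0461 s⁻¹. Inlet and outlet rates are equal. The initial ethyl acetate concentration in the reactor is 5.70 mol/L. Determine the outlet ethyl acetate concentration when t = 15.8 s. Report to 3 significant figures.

2.80 mol/L

Accumulation = in − out − consumed: V dC/dt = Q C_in − Q C − k V C.
dC/dt = (Q/V) C_in − (Q/V + k) C; effective rate a = Q/V + k = 0.022474 + 0.0461 = 0.068574 s⁻¹.
C_ss = Q C_in/(Q + kV) = 1.3208 mol/L; C(t) = C_ss + (C₀ − C_ss) e^(−a t).
C(15.8) = 1.3208 + (4.3792)·e^(−0.068574·15.8) = 1.3208 + (4.3792)·0.33842 = 2.8028 mol/L.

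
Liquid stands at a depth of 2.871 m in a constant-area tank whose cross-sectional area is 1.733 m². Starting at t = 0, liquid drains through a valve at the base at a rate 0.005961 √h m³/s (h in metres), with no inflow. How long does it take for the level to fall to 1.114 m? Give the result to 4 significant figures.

Mass balance (ρ constant): A dh/dt = −0.005961 √h.
This is separable: 2 d(√h)/dt = −0.005961/A, so √h = √h₀ − (0.005961/(2A)) t.
t = 2A(√h₀ − √h)/0.005961 = 2·1.733·(√2.871 − √1.114)/0.005961
  = 3.46600 × (1.69440 − 1.05546) / 0.005961 = 371.509 s.

371.5 s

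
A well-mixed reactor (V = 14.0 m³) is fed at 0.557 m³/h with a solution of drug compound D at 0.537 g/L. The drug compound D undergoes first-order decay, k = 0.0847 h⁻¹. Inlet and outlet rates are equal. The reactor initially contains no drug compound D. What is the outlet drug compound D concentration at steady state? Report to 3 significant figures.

0.172 g/L

V dC/dt = Q(C_in − C) − k V C.
Steady state (dC/dt = 0): C_ss = Q C_in/(Q + kV) = C_in/(1 + kV/Q).
C_ss = 0.557·0.537/(0.557 + 0.0847·14.0) = 0.29911/1.7428 = 0.17163 g/L.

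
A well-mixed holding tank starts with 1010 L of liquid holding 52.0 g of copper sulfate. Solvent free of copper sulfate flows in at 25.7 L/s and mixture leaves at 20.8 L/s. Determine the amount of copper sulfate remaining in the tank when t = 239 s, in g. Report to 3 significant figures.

Total volume: dV/dt = Q_in − Q_out = 4.9000 L/s, so V(t) = 1010 + 4.9000 t and V(239) = 2181.1 L.
Species balance (pure solvent in): dm/dt = −Q_out · m/V(t).
Separate: dm/m = −Q_out dt/V(t) ⇒ ln(m/m₀) = −(Q_out/(Q_in−Q_out)) ln(V/V₀).
m = m₀ (V₀/V)^(Q_out/(Q_in−Q_out)) = 52.0 × (1010/2181.1)^(4.2449) = 1.9802 g.

1.98 g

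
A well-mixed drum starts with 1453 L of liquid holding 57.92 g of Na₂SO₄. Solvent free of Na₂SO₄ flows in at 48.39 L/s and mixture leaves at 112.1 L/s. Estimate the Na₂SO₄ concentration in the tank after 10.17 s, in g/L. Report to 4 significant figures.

0.02546 g/L

Total volume: dV/dt = Q_in − Q_out = -63.7100 L/s, so V(t) = 1453 − 63.7100 t and V(10.17) = 805.069 L.
No Na₂SO₄ enters, so dm/dt = −Q_out · (m/V).
dm/m = −Q_out dt/(V₀ − 63.7100 t); integrating gives ln(m/m₀) = −(Q_out/(Q_in−Q_out)) ln(V/V₀).
m = m₀ (V₀/V)^(Q_out/(Q_in−Q_out)) = 57.92 × (1453/805.069)^(-1.75954) = 20.4940 g.
C = m/V = 20.4940/805.069 = 0.0254562 g/L.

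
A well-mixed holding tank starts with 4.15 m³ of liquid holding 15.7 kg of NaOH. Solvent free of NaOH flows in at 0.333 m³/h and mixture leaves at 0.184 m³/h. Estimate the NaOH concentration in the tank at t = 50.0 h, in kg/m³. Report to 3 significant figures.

Let m(t) be the amount of NaOH. Volume: V(t) = V₀ + (Q_in − Q_out) t = 4.15 + 0.14900 t; V(50.0) = 11.600 m³.
Solute balance: dm/dt = 0 − Q_out C = −Q_out m/V(t).
Separate: dm/m = −Q_out dt/V(t) ⇒ ln(m/m₀) = −(Q_out/(Q_in−Q_out)) ln(V/V₀).
m = m₀ (V₀/V)^(Q_out/(Q_in−Q_out)) = 15.7 × (4.15/11.600)^(1.2349) = 4.4119 kg.
C = m/V = 4.4119/11.600 = 0.38034 kg/m³.

0.380 kg/m³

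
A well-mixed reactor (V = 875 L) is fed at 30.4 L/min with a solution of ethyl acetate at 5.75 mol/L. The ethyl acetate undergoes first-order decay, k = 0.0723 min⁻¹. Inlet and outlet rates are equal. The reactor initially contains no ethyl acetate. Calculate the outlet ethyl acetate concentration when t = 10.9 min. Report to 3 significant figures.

1.29 mol/L

V dC/dt = Q(C_in − C) − k V C.
dC/dt = (Q/V) C_in − (Q/V + k) C; effective rate a = Q/V + k = 0.034743 + 0.0723 = 0.10704 min⁻¹.
C_ss = Q C_in/(Q + kV) = 1.8663 mol/L; C(t) = C_ss + (C₀ − C_ss) e^(−a t).
C(10.9) = 1.8663 + (-1.8663)·e^(−0.10704·10.9) = 1.8663 + (-1.8663)·0.31137 = 1.2852 mol/L.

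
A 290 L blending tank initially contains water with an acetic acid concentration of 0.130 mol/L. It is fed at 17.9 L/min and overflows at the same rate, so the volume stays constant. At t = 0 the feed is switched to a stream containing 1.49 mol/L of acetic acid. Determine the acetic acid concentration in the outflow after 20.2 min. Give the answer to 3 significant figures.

Mass balance on the solute (V constant): V dC/dt = Q(C_in − C).
Time constant τ = V/Q = 290/17.9 = 16.201 min.
Integrating: C(t) = C_in + (C₀ − C_in) e^(−t/τ).
C(20.2) = 1.49 + (0.130 − 1.49)·e^(−20.2/16.201) = 1.49 + (-1.3600)·0.28742 = 1.0991 mol/L.

1.10 mol/L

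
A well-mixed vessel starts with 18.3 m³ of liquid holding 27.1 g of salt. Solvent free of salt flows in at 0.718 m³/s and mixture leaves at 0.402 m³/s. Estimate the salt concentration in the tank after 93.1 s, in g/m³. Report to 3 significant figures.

0.168 g/m³

Total volume: dV/dt = Q_in − Q_out = 0.31600 m³/s, so V(t) = 18.3 + 0.31600 t and V(93.1) = 47.720 m³.
Species balance (pure solvent in): dm/dt = −Q_out · m/V(t).
dm/m = −Q_out dt/(V₀ + 0.31600 t); integrating gives ln(m/m₀) = −(Q_out/(Q_in−Q_out)) ln(V/V₀).
m = m₀ (V₀/V)^(Q_out/(Q_in−Q_out)) = 27.1 × (18.3/47.720)^(1.2722) = 8.0065 g.
C = m/V = 8.0065/47.720 = 0.16778 g/m³.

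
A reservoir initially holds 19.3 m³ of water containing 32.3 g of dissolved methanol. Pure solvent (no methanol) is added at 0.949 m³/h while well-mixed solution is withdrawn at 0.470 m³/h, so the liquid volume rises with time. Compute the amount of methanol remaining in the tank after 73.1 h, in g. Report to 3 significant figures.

11.7 g

Total volume: dV/dt = Q_in − Q_out = 0.47900 m³/h, so V(t) = 19.3 + 0.47900 t and V(73.1) = 54.315 m³.
No methanol enters, so dm/dt = −Q_out · (m/V).
dm/m = −Q_out dt/(V₀ + 0.47900 t); integrating gives ln(m/m₀) = −(Q_out/(Q_in−Q_out)) ln(V/V₀).
m = m₀ (V₀/V)^(Q_out/(Q_in−Q_out)) = 32.3 × (19.3/54.315)^(0.98121) = 11.703 g.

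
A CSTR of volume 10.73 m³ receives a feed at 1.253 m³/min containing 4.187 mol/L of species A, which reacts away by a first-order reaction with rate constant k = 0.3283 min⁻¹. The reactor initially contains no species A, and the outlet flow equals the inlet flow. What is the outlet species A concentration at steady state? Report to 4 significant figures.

1.099 mol/L

Accumulation = in − out − consumed: V dC/dt = Q C_in − Q C − k V C.
Steady state (dC/dt = 0): C_ss = Q C_in/(Q + kV) = C_in/(1 + kV/Q).
C_ss = 1.253·4.187/(1.253 + 0.3283·10.73) = 5.24631/4.77566 = 1.09855 mol/L.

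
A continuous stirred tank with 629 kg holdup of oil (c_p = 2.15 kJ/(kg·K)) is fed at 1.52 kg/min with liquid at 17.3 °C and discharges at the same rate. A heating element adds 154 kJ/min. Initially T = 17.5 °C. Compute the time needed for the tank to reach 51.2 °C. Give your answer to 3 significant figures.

524 min

M c_p dT/dt = ṁ c_p (T_in − T) + Q̇.
τ = M/ṁ = 413.82 min; T_ss = T_in + Q̇/(ṁ c_p) = 64.424 °C.
T(t) = T_ss + (T₀ − T_ss) e^(−t/τ). Set T = 51.2:
e^(−t/τ) = (51.2 − 64.424)/(17.5 − 64.424) = 0.28181
t = −413.82 · ln(0.28181) = 524.10 min.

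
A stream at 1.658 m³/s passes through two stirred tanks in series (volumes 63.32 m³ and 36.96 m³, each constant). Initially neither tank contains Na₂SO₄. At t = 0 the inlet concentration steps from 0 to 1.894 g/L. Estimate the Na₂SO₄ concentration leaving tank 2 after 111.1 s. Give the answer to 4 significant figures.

1.664 g/L

Species balance on tank i: dCᵢ/dt = (Cᵢ₋₁ − Cᵢ)/τᵢ with τᵢ = Vᵢ/Q.
τ₁ = 63.32/1.658 = 38.1906 s; τ₂ = 36.96/1.658 = 22.2919 s.
Tank 1: C₁ = C_in(1 − e^(−t/τ₁)). Tank 2 (τ₁ ≠ τ₂): C₂ = C_in[1 − (τ₁ e^(−t/τ₁) − τ₂ e^(−t/τ₂))/(τ₁ − τ₂)].
At t = 111.1: e^(−t/τ₁) = 0.0545251, e^(−t/τ₂) = 0.00684752.
C₂ = 1.894·[1 − (38.1906·0.0545251 − 22.2919·0.00684752)/(15.8987)] = 1.894·0.878625 = 1.66412 g/L.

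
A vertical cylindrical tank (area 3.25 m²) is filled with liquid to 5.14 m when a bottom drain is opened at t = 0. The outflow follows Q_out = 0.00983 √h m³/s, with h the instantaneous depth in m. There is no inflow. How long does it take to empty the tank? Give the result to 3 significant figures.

1500 s

With no inflow, A dh/dt = −0.00983 √h.
This is separable: 2 d(√h)/dt = −0.00983/A, so √h = √h₀ − (0.00983/(2A)) t.
Tank is empty when √h = 0: t_empty = 2A√h₀/0.00983.
t_empty = 2·3.25·√5.14/0.00983 = 6.5000·2.2672/0.00983 = 1499.1 s.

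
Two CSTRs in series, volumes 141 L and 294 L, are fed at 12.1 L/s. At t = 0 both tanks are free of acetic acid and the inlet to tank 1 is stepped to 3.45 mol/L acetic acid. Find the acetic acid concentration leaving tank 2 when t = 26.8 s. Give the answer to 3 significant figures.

Species balance on tank i: dCᵢ/dt = (Cᵢ₋₁ − Cᵢ)/τᵢ with τᵢ = Vᵢ/Q.
τ₁ = 141/12.1 = 11.653 s; τ₂ = 294/12.1 = 24.298 s.
Tank 1: C₁ = C_in(1 − e^(−t/τ₁)). Tank 2 (τ₁ ≠ τ₂): C₂ = C_in[1 − (τ₁ e^(−t/τ₁) − τ₂ e^(−t/τ₂))/(τ₁ − τ₂)].
At t = 26.8: e^(−t/τ₁) = 0.10027, e^(−t/τ₂) = 0.33188.
C₂ = 3.45·[1 − (11.653·0.10027 − 24.298·0.33188)/(-12.645)] = 3.45·0.45469 = 1.5687 mol/L.

1.57 mol/L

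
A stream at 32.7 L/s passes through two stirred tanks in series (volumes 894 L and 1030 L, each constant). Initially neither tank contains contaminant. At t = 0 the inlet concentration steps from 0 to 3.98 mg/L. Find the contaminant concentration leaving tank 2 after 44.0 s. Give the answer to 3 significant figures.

1.76 mg/L

Time constants: τᵢ = Vᵢ/Q for each well-mixed tank.
τ₁ = 894/32.7 = 27.339 s; τ₂ = 1030/32.7 = 31.498 s.
Solving the cascade with C₁(0)=C₂(0)=0 gives C₂(t) = C_in[1 − (τ₁ e^(−t/τ₁) − τ₂ e^(−t/τ₂))/(τ₁ − τ₂)].
At t = 44.0: e^(−t/τ₁) = 0.20001, e^(−t/τ₂) = 0.24736.
C₂ = 3.98·[1 − (27.339·0.20001 − 31.498·0.24736)/(-4.1590)] = 3.98·0.44134 = 1.7565 mg/L.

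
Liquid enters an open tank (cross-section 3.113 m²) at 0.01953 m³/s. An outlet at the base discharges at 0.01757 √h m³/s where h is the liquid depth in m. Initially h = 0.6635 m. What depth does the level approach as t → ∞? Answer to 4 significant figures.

1.236 m

Level balance: A dh/dt = 0.01953 − 0.01757 √h. Setting dh/dt = 0:
Q_in = 0.01757 √h_ss ⇒ √h_ss = 0.01953/0.01757 = 1.11155.
h_ss = 1.11155² = 1.23555 m. (Since h₀ = 0.6635 m < h_ss, the level will rise toward this value.)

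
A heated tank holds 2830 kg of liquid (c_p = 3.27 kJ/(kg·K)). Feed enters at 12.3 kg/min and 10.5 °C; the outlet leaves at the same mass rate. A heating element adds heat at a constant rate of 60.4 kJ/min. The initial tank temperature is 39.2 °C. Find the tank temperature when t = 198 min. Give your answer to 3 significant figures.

23.5 °C

M c_p dT/dt = ṁ c_p (T_in − T) + Q̇.
Rearrange: dT/dt = (T_ss − T)/τ with τ = M/ṁ = 230.08 min and T_ss = T_in + Q̇/(ṁ c_p) = 12.002 °C.
This is linear first-order; T(t) = T_ss + (T₀ − T_ss) e^(−t/τ).
T(198) = 12.002 + (27.198)·e^(−198/230.08) = 12.002 + (27.198)·0.42292 = 23.504 °C.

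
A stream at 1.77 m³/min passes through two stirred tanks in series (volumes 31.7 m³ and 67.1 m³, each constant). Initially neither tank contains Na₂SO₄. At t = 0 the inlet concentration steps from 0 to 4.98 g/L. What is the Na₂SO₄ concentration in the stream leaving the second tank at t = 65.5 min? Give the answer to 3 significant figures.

3.42 g/L

Each tank obeys Vᵢ dCᵢ/dt = Q(Cᵢ₋₁ − Cᵢ), so τᵢ = Vᵢ/Q.
τ₁ = 31.7/1.77 = 17.910 min; τ₂ = 67.1/1.77 = 37.910 min.
Solving the cascade with C₁(0)=C₂(0)=0 gives C₂(t) = C_in[1 − (τ₁ e^(−t/τ₁) − τ₂ e^(−t/τ₂))/(τ₁ − τ₂)].
At t = 65.5: e^(−t/τ₁) = 0.025803, e^(−t/τ₂) = 0.17768.
C₂ = 4.98·[1 − (17.910·0.025803 − 37.910·0.17768)/(-20.000)] = 4.98·0.68633 = 3.4179 g/L.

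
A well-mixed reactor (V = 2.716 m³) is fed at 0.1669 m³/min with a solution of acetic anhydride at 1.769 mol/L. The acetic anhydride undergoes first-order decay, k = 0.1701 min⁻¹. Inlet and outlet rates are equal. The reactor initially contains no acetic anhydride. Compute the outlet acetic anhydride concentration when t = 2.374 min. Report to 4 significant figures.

0.1985 mol/L

Accumulation = in − out − consumed: V dC/dt = Q C_in − Q C − k V C.
dC/dt = (Q/V) C_in − (Q/V + k) C; effective rate a = Q/V + k = 0.0614507 + 0.1701 = 0.231551 min⁻¹.
C_ss = Q C_in/(Q + kV) = 0.469471 mol/L; C(t) = C_ss + (C₀ − C_ss) e^(−a t).
C(2.374) = 0.469471 + (-0.469471)·e^(−0.231551·2.374) = 0.469471 + (-0.469471)·0.577122 = 0.198529 mol/L.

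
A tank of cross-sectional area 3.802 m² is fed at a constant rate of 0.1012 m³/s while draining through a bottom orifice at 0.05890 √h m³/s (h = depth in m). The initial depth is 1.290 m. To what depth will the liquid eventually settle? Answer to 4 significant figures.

A dh/dt = Q_in − 0.05890 √h. Steady state requires inflow = outflow:
Q_in = 0.05890 √h_ss ⇒ √h_ss = 0.1012/0.05890 = 1.71817.
h_ss = 1.71817² = 2.95210 m. (Since h₀ = 1.290 m < h_ss, the level will rise toward this value.)

2.952 m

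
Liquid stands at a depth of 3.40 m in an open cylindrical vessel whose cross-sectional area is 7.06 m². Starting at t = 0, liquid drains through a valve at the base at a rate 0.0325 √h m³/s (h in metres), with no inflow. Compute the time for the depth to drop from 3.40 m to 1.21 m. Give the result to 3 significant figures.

A dh/dt = −Q_out = −0.0325 √h.
This is separable: 2 d(√h)/dt = −0.0325/A, so √h = √h₀ − (0.0325/(2A)) t.
t = 2A(√h₀ − √h)/0.0325 = 2·7.06·(√3.40 − √1.21)/0.0325
  = 14.120 × (1.8439 − 1.1000) / 0.0325 = 323.20 s.

323 s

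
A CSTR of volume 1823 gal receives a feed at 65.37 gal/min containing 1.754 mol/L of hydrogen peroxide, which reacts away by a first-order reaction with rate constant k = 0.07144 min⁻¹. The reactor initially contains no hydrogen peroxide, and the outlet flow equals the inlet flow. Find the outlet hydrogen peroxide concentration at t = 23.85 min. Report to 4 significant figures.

Species balance: V dC/dt = Q C_in − Q C − k V C.
This is linear with rate a = Q/V + k = 0.107298 min⁻¹.
C_ss = Q C_in/(Q + kV) = 0.586176 mol/L; C(t) = C_ss + (C₀ − C_ss) e^(−a t).
C(23.85) = 0.586176 + (-0.586176)·e^(−0.107298·23.85) = 0.586176 + (-0.586176)·0.0773768 = 0.540819 mol/L.

0.5408 mol/L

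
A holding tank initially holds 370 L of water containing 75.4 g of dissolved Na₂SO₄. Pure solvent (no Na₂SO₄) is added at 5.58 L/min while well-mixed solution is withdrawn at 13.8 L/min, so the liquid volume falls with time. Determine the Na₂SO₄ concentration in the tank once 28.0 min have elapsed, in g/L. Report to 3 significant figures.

Total volume: dV/dt = Q_in − Q_out = -8.2200 L/min, so V(t) = 370 − 8.2200 t and V(28.0) = 139.84 L.
Species balance (pure solvent in): dm/dt = −Q_out · m/V(t).
Separate: dm/m = −Q_out dt/V(t) ⇒ ln(m/m₀) = −(Q_out/(Q_in−Q_out)) ln(V/V₀).
m = m₀ (V₀/V)^(Q_out/(Q_in−Q_out)) = 75.4 × (370/139.84)^(-1.6788) = 14.721 g.
C = m/V = 14.721/139.84 = 0.10527 g/L.

0.105 g/L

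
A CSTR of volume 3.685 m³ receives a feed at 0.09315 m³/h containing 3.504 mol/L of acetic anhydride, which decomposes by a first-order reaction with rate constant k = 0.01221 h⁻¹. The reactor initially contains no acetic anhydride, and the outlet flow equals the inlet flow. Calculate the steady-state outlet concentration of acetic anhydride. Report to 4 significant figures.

2.363 mol/L

Species balance: V dC/dt = Q C_in − Q C − k V C.
At steady state: 0 = Q C_in − (Q + kV) C_ss, so C_ss = Q C_in/(Q + kV).
C_ss = 0.09315·3.504/(0.09315 + 0.01221·3.685) = 0.326398/0.138144 = 2.36274 mol/L.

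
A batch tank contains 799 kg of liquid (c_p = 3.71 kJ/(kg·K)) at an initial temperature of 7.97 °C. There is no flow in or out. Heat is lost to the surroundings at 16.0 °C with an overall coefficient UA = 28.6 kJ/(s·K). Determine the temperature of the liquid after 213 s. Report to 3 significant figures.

15.0 °C

M c_p dT/dt = −UA(T − T_amb).
dT/dt = (T_ss − T)/τ with T_ss = T_amb = 16.000 °C, τ = M c_p/UA = 799·3.71/28.6 = 103.65 s.
T approaches T_ss exponentially: T(t) = T_ss + (T₀ − T_ss) e^(−t/τ).
T(213) = 16.000 + (-8.0300)·0.12808 = 14.971 °C.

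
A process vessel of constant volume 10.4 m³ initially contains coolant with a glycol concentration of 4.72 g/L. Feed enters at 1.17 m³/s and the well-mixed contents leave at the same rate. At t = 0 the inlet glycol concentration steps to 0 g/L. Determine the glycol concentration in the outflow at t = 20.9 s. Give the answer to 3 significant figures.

0.450 g/L

Species balance on the tank: V dC/dt = Q(C_in − C).
Time constant τ = V/Q = 10.4/1.17 = 8.8889 s.
Solution: C(t) = C_in + (C₀ − C_in) e^(−t/τ).
C(20.9) = 0 + (4.72 − 0)·e^(−20.9/8.8889) = 0 + (4.7200)·0.095250 = 0.44958 g/L.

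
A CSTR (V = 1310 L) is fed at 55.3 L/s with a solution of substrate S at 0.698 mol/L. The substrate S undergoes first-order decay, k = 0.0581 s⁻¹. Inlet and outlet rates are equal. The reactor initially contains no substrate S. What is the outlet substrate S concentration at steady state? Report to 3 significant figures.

0.294 mol/L

Accumulation = in − out − consumed: V dC/dt = Q C_in − Q C − k V C.
At steady state: 0 = Q C_in − (Q + kV) C_ss, so C_ss = Q C_in/(Q + kV).
C_ss = 55.3·0.698/(55.3 + 0.0581·1310) = 38.599/131.41 = 0.29373 mol/L.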